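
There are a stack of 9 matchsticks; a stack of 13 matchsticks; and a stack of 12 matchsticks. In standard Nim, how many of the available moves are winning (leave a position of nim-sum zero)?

3

Compute the nim-sum pairwise:
9 ^ 13 = 4
4 ^ 12 = 8
The overall nim-sum is X = 8. A stack of size p has a winning move iff p XOR X < p (reduce it to p XOR X).
  9: 9 XOR 8 = 1 < 9 — winning move (to 1).
  13: 13 XOR 8 = 5 < 13 — winning move (to 5).
  12: 12 XOR 8 = 4 < 12 — winning move (to 4).
That gives 3 winning moves.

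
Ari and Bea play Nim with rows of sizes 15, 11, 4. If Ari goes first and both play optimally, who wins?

Bea wins

Write each in binary and XOR column by column:
  1111  (15)
  1011  (11)
  0100  (4)
  ----
  0000  (0)
The nim-sum is 0, so this is a P-position: the player to move is in a losing position under optimal play; Ari is about to move from it and so loses — Bea wins.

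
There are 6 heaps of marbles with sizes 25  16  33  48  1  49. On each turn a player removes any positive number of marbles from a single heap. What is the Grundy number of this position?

40

Nim-sum: 25 ⊕ 16 ⊕ 33 ⊕ 48 ⊕ 1 ⊕ 49 = 40.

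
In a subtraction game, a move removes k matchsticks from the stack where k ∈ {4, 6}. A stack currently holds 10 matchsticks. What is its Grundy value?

0

Grundy values for subtraction set {4, 6}:
k:     0  1  2  3  4  5  6  7  8  9 10
g(k):  0  0  0  0  1  1  1  1  2  2  0
So g(10) = 0.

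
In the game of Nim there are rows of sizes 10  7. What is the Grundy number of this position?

13

Write each in binary and XOR column by column:
  1010  (10)
  0111  (7)
  ----
  1101  (13)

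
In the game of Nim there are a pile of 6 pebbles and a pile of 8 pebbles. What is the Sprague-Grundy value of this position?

14

Bitwise XOR of the heap sizes:
  0110  (6)
  1000  (8)
  ----
  1110  (14)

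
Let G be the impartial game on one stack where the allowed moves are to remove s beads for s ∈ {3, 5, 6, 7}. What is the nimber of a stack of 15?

1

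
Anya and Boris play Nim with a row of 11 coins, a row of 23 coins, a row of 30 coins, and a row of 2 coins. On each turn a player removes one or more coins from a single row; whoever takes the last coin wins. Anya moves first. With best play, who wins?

Compute the nim-sum pairwise:
11 XOR 23 = 28
28 XOR 30 = 2
2 XOR 2 = 0
The nim-sum is 0, so this is a P-position: the player to move is in a losing position under optimal play; Anya is about to move from it and so loses — Boris wins.

Boris wins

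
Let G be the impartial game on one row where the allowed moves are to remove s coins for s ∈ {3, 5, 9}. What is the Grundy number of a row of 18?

0

Grundy values for subtraction set {3, 5, 9}:
k:     0  1  2  3  4  5  6  7  8  9 10 11 12 13 14 15 16 17 18
g(k):  0  0  0  1  1  1  2  2  0  3  3  1  0  2  0  1  0  1  0
So g(18) = 0.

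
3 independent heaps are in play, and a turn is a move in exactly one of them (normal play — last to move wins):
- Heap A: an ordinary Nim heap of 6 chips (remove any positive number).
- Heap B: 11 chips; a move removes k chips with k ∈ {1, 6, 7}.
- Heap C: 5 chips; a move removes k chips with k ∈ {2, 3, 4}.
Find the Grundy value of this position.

Heap A is a plain Nim heap of size 6, so its Grundy value is 6.
Grundy values for heap B (subtraction set {1, 6, 7}):
k:     0  1  2  3  4  5  6  7  8  9 10 11
g(k):  0  1  0  1  0  1  2  3  2  3  2  3
So g(11) = 3.
Build the Grundy sequence for heap C with g(k) = mex{g(k−s) : s ∈ {2, 3, 4}, s ≤ k}:
k:     0  1  2  3  4  5
g(k):  0  0  1  1  2  2
So g(5) = 2.
By the Sprague-Grundy theorem, the Grundy value of a sum of independent games is the XOR of the component values.
Combined value = 6 XOR 3 XOR 2 = 7.

7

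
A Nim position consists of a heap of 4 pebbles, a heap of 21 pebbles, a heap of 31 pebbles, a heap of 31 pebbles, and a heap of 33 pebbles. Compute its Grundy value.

Compute the nim-sum pairwise:
4 ^ 21 = 17
17 ^ 31 = 14
14 ^ 31 = 17
17 ^ 33 = 48

48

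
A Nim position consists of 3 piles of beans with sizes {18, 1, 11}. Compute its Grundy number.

Compute the nim-sum pairwise:
18 ^ 1 = 19
19 ^ 11 = 24

24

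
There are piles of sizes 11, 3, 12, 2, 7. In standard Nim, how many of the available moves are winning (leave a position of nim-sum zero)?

3

Compute the nim-sum pairwise:
11 ^ 3 = 8
8 ^ 12 = 4
4 ^ 2 = 6
6 ^ 7 = 1
The overall nim-sum is X = 1. A pile of size p has a winning move iff p XOR X < p (reduce it to p XOR X).
  11: 11 XOR 1 = 10 < 11 — winning move (to 10).
  3: 3 XOR 1 = 2 < 3 — winning move (to 2).
  12: 12 XOR 1 = 13 ≥ 12 — no move.
  2: 2 XOR 1 = 3 ≥ 2 — no move.
  7: 7 XOR 1 = 6 < 7 — winning move (to 6).
That gives 3 winning moves.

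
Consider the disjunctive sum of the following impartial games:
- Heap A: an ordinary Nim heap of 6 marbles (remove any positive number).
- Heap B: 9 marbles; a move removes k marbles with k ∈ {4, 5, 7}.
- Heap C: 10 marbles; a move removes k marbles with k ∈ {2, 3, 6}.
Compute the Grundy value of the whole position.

4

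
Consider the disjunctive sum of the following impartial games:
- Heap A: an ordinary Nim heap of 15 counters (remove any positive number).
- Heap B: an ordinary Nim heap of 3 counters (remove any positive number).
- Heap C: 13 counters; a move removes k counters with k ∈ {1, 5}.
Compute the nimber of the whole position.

13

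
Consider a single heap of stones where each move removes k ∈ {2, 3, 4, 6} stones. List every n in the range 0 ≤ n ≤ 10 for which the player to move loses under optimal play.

0, 1, 8, 9

Build the Grundy sequence with g(k) = mex{g(k−s) : s ∈ {2, 3, 4, 6}, s ≤ k}:
k:     0  1  2  3  4  5  6  7  8  9 10
g(k):  0  0  1  1  2  2  3  3  0  0  1
The P-positions (g = 0) in 0..10 are 0, 1, 8, 9.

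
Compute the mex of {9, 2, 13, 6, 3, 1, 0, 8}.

4

The values 0, 1, 2, 3 are all present; 4 is the first non-negative integer missing from the set.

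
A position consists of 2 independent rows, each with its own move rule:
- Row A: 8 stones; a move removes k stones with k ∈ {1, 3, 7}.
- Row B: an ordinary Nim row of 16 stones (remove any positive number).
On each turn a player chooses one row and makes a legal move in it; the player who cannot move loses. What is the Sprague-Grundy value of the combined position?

For row A, compute g(0), g(1), … with moves {1, 3, 7}:
k:     0  1  2  3  4  5  6  7  8
g(k):  0  1  0  1  0  1  0  1  0
So g(8) = 0.
Row B is a plain Nim row of size 16, so its Grundy value is 16.
The value of a disjunctive sum is the nim-sum of the parts.
Combined value = 0 ⊕ 16 = 16.

16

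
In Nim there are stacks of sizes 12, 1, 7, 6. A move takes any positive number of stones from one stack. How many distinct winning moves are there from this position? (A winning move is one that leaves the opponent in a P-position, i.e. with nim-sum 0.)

Nim-sum: 12 XOR 1 XOR 7 XOR 6 = 12.
The overall nim-sum is X = 12. A stack of size p has a winning move iff p XOR X < p (reduce it to p XOR X).
  12: 12 XOR 12 = 0 < 12 — winning move (to 0).
  1: 1 XOR 12 = 13 ≥ 1 — no move.
  7: 7 XOR 12 = 11 ≥ 7 — no move.
  6: 6 XOR 12 = 10 ≥ 6 — no move.
That gives 1 winning move.

1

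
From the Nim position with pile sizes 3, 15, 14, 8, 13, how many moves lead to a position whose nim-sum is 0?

Bitwise XOR of the heap sizes:
  0011  (3)
  1111  (15)
  1110  (14)
  1000  (8)
  1101  (13)
  ----
  0111  (7)
The overall nim-sum is X = 7. A pile of size p has a winning move iff p XOR X < p (reduce it to p XOR X).
  3: 3 XOR 7 = 4 ≥ 3 — no move.
  15: 15 XOR 7 = 8 < 15 — winning move (to 8).
  14: 14 XOR 7 = 9 < 14 — winning move (to 9).
  8: 8 XOR 7 = 15 ≥ 8 — no move.
  13: 13 XOR 7 = 10 < 13 — winning move (to 10).
That gives 3 winning moves.

3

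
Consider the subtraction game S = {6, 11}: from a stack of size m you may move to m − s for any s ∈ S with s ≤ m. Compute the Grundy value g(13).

2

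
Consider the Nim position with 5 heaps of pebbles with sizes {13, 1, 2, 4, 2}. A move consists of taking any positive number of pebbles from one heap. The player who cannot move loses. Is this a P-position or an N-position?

N-position

Bitwise XOR of the heap sizes:
  1101  (13)
  0001  (1)
  0010  (2)
  0100  (4)
  0010  (2)
  ----
  1000  (8)
The nim-sum is 8 ≠ 0, so this is an N-position: the player to move can win.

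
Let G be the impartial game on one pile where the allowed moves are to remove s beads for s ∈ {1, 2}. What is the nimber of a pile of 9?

Grundy values for subtraction set {1, 2}:
k:     0  1  2  3  4  5  6  7  8  9
g(k):  0  1  2  0  1  2  0  1  2  0
So g(9) = 0.

0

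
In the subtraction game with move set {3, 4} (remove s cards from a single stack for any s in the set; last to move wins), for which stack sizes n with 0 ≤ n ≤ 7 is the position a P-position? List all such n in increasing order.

0, 1, 2, 7

Compute g(0), g(1), … for moves {3, 4}:
k:     0  1  2  3  4  5  6  7
g(k):  0  0  0  1  1  1  2  0
The P-positions (g = 0) in 0..7 are 0, 1, 2, 7.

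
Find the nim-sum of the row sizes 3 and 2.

In binary:
  11  (3)
  10  (2)
  --
  01  (1)

1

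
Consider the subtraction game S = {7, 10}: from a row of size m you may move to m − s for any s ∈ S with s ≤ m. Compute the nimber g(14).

2

Grundy values for subtraction set {7, 10}:
k:     0  1  2  3  4  5  6  7  8  9 10 11 12 13 14
g(k):  0  0  0  0  0  0  0  1  1  1  1  1  1  1  2
So g(14) = 2.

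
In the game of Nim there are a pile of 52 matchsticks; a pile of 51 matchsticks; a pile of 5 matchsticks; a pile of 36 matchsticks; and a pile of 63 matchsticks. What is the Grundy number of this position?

Compute the nim-sum pairwise:
52 ^ 51 = 7
7 ^ 5 = 2
2 ^ 36 = 38
38 ^ 63 = 25

25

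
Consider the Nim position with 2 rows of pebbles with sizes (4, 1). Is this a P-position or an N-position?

N-position

In binary:
  100  (4)
  001  (1)
  ---
  101  (5)
The nim-sum is 5 ≠ 0, so this is an N-position: the player to move can win.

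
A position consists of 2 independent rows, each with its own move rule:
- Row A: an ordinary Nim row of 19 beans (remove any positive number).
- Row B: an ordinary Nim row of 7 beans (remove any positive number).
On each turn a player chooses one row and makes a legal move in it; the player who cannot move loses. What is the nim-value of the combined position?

20

Row A is a plain Nim row of size 19, so its Grundy value is 19.
Row B is a plain Nim row of size 7, so its Grundy value is 7.
By the Sprague-Grundy theorem, the Grundy value of a sum of independent games is the XOR of the component values.
Combined value = 19 XOR 7 = 20.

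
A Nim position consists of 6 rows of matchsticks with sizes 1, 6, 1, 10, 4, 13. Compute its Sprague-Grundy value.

Compute the nim-sum pairwise:
1 XOR 6 = 7
7 XOR 1 = 6
6 XOR 10 = 12
12 XOR 4 = 8
8 XOR 13 = 5

5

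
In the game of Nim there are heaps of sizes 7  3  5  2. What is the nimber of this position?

Compute the nim-sum pairwise:
7 ^ 3 = 4
4 ^ 5 = 1
1 ^ 2 = 3

3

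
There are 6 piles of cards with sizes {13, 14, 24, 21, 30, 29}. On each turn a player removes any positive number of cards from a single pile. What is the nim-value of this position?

13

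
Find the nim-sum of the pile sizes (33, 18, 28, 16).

63

Nim-sum: 33 XOR 18 XOR 28 XOR 16 = 63.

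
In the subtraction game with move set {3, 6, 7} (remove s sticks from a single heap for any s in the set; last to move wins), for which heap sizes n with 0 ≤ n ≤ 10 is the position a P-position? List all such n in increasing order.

0, 1, 2, 10

Build the Grundy sequence with g(k) = mex{g(k−s) : s ∈ {3, 6, 7}, s ≤ k}:
k:     0  1  2  3  4  5  6  7  8  9 10
g(k):  0  0  0  1  1  1  2  2  2  3  0
The P-positions (g = 0) in 0..10 are 0, 1, 2, 10.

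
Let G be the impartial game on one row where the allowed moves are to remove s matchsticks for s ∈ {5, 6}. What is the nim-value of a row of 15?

Build the Grundy sequence with g(k) = mex{g(k−s) : s ∈ {5, 6}, s ≤ k}:
k:     0  1  2  3  4  5  6  7  8  9 10 11 12 13 14 15
g(k):  0  0  0  0  0  1  1  1  1  1  2  0  0  0  0  0
So g(15) = 0.

0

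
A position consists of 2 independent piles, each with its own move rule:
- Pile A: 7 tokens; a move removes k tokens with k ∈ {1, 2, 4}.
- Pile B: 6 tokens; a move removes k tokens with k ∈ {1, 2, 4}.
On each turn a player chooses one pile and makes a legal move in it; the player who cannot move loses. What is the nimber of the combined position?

1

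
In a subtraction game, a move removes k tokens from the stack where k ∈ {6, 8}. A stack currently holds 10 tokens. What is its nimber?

1

Build the Grundy sequence with g(k) = mex{g(k−s) : s ∈ {6, 8}, s ≤ k}:
k:     0  1  2  3  4  5  6  7  8  9 10
g(k):  0  0  0  0  0  0  1  1  1  1  1
So g(10) = 1.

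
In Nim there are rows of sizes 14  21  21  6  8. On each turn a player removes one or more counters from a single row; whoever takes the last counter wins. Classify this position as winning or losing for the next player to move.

Compute the nim-sum pairwise:
14 ⊕ 21 = 27
27 ⊕ 21 = 14
14 ⊕ 6 = 8
8 ⊕ 8 = 0
The nim-sum is 0, so this is a P-position: the player to move is in a losing position under optimal play.

Losing position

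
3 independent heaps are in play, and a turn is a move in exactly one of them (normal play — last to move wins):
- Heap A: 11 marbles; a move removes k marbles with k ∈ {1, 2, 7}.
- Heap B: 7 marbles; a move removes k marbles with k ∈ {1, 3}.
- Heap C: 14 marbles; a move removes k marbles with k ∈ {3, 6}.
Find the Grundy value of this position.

For heap A, compute g(0), g(1), … with moves {1, 2, 7}:
g(0) = mex{} = 0
g(1) = mex{0} = 1
g(2) = mex{0,1} = 2
g(3) = mex{1,2} = 0
g(4) = mex{0,2} = 1
g(5) = mex{0,1} = 2
g(6) = mex{1,2} = 0
g(7) = mex{0,2} = 1
g(8) = mex{0,1} = 2
g(9) = mex{1,2} = 0
g(10) = mex{0,2} = 1
g(11) = mex{0,1} = 2
So g(11) = 2.
For heap B, compute g(0), g(1), … with moves {1, 3}:
k:     0  1  2  3  4  5  6  7
g(k):  0  1  0  1  0  1  0  1
So g(7) = 1.
Build the Grundy sequence for heap C with g(k) = mex{g(k−s) : s ∈ {3, 6}, s ≤ k}:
k:     0  1  2  3  4  5  6  7  8  9 10 11 12 13 14
g(k):  0  0  0  1  1  1  2  2  2  0  0  0  1  1  1
So g(14) = 1.
By the Sprague-Grundy theorem, the Grundy value of a sum of independent games is the XOR of the component values.
Combined value = 2 ⊕ 1 ⊕ 1 = 2.

2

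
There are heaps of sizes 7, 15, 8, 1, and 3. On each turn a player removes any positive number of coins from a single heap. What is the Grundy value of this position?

2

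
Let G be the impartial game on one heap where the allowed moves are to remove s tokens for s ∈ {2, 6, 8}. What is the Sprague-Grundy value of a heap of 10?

3

Grundy values for subtraction set {2, 6, 8}:
g(0) = mex{} = 0
g(1) = mex{} = 0
g(2) = mex{0} = 1
g(3) = mex{0} = 1
g(4) = mex{1} = 0
g(5) = mex{1} = 0
g(6) = mex{0} = 1
g(7) = mex{0} = 1
g(8) = mex{0,1} = 2
g(9) = mex{0,1} = 2
g(10) = mex{0,1,2} = 3
So g(10) = 3.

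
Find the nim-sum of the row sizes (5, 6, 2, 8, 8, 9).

8

In binary:
  0101  (5)
  0110  (6)
  0010  (2)
  1000  (8)
  1000  (8)
  1001  (9)
  ----
  1000  (8)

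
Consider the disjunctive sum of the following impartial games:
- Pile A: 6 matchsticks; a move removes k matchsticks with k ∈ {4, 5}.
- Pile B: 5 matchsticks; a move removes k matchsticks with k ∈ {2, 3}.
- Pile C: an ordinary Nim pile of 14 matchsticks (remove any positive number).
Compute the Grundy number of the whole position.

15

Build the Grundy sequence for pile A with g(k) = mex{g(k−s) : s ∈ {4, 5}, s ≤ k}:
g(0) = mex{} = 0
g(1) = mex{} = 0
g(2) = mex{} = 0
g(3) = mex{} = 0
g(4) = mex{0} = 1
g(5) = mex{0} = 1
g(6) = mex{0} = 1
So g(6) = 1.
Build the Grundy sequence for pile B with g(k) = mex{g(k−s) : s ∈ {2, 3}, s ≤ k}:
k:     0  1  2  3  4  5
g(k):  0  0  1  1  2  0
So g(5) = 0.
Pile C is a plain Nim pile of size 14, so its Grundy value is 14.
The value of a disjunctive sum is the nim-sum of the parts.
Combined value = 1 ⊕ 0 ⊕ 14 = 15.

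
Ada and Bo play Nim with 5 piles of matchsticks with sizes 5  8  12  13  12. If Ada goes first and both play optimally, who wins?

In binary:
  0101  (5)
  1000  (8)
  1100  (12)
  1101  (13)
  1100  (12)
  ----
  0000  (0)
The nim-sum is 0, so this is a P-position: the player to move is in a losing position under optimal play; Ada is about to move from it and so loses — Bo wins.

Bo wins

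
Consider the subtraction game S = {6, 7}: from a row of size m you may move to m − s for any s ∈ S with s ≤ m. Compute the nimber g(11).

1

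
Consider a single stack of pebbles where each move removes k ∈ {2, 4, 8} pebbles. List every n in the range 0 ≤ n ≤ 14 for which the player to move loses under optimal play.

0, 1, 6, 7, 12, 13

Compute g(0), g(1), … for moves {2, 4, 8}:
k:     0  1  2  3  4  5  6  7  8  9 10 11 12 13 14
g(k):  0  0  1  1  2  2  0  0  1  1  2  2  0  0  1
The P-positions (g = 0) in 0..14 are 0, 1, 6, 7, 12, 13.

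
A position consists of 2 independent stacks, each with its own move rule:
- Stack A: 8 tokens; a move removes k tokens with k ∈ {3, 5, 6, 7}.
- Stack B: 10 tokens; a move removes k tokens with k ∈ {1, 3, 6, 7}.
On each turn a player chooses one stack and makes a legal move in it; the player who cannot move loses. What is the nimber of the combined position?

Build the Grundy sequence for stack A with g(k) = mex{g(k−s) : s ∈ {3, 5, 6, 7}, s ≤ k}:
g(0) = mex{} = 0
g(1) = mex{} = 0
g(2) = mex{} = 0
g(3) = mex{0} = 1
g(4) = mex{0} = 1
g(5) = mex{0} = 1
g(6) = mex{0,1} = 2
g(7) = mex{0,1} = 2
g(8) = mex{0,1} = 2
So g(8) = 2.
Build the Grundy sequence for stack B with g(k) = mex{g(k−s) : s ∈ {1, 3, 6, 7}, s ≤ k}:
g(0) = mex{} = 0
g(1) = mex{0} = 1
g(2) = mex{1} = 0
g(3) = mex{0} = 1
g(4) = mex{1} = 0
g(5) = mex{0} = 1
g(6) = mex{0,1} = 2
g(7) = mex{0,1,2} = 3
g(8) = mex{0,1,3} = 2
g(9) = mex{0,1,2} = 3
g(10) = mex{0,1,3} = 2
So g(10) = 2.
By the Sprague-Grundy theorem, the Grundy value of a sum of independent games is the XOR of the component values.
Combined value = 2 ⊕ 2 = 0.

0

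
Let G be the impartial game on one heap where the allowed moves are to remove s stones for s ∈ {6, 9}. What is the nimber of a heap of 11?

1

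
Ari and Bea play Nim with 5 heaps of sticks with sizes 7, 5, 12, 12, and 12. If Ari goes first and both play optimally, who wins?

Ari wins

Nim-sum: 7 ⊕ 5 ⊕ 12 ⊕ 12 ⊕ 12 = 14.
The nim-sum is 14 ≠ 0, so this is an N-position: the player to move can win; Ari has a winning move.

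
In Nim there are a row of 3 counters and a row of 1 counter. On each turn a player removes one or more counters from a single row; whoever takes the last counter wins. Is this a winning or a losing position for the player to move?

Compute the nim-sum pairwise:
3 ⊕ 1 = 2
The nim-sum is 2 ≠ 0, so this is an N-position: the player to move can win.

Winning position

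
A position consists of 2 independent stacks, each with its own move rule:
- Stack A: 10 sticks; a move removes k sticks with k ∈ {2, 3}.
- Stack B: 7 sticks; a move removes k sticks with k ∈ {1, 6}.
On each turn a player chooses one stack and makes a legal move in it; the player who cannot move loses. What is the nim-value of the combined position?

For stack A, compute g(0), g(1), … with moves {2, 3}:
g(0) = mex{} = 0
g(1) = mex{} = 0
g(2) = mex{0} = 1
g(3) = mex{0} = 1
g(4) = mex{0,1} = 2
g(5) = mex{1} = 0
g(6) = mex{1,2} = 0
g(7) = mex{0,2} = 1
g(8) = mex{0} = 1
g(9) = mex{0,1} = 2
g(10) = mex{1} = 0
So g(10) = 0.
For stack B, compute g(0), g(1), … with moves {1, 6}:
g(0) = mex{} = 0
g(1) = mex{0} = 1
g(2) = mex{1} = 0
g(3) = mex{0} = 1
g(4) = mex{1} = 0
g(5) = mex{0} = 1
g(6) = mex{0,1} = 2
g(7) = mex{1,2} = 0
So g(7) = 0.
By the Sprague-Grundy theorem, the Grundy value of a sum of independent games is the XOR of the component values.
Combined value = 0 ⊕ 0 = 0.

0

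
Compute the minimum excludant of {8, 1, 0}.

2

The values 0, 1 are all present; 2 is the first non-negative integer missing from the set.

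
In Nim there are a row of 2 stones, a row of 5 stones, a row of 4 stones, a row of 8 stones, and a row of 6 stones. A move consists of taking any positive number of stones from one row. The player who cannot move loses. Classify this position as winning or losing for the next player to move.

Winning position

Write each in binary and XOR column by column:
  0010  (2)
  0101  (5)
  0100  (4)
  1000  (8)
  0110  (6)
  ----
  1101  (13)
The nim-sum is 13 ≠ 0, so this is an N-position: the player to move can win.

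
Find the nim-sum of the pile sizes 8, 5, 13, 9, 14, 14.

9

Compute the nim-sum pairwise:
8 ⊕ 5 = 13
13 ⊕ 13 = 0
0 ⊕ 9 = 9
9 ⊕ 14 = 7
7 ⊕ 14 = 9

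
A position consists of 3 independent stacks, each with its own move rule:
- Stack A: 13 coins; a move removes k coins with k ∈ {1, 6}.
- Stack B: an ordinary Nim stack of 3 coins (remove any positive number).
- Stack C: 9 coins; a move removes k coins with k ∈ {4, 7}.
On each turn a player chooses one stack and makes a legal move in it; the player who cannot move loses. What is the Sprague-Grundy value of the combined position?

3

Build the Grundy sequence for stack A with g(k) = mex{g(k−s) : s ∈ {1, 6}, s ≤ k}:
k:     0  1  2  3  4  5  6  7  8  9 10 11 12 13
g(k):  0  1  0  1  0  1  2  0  1  0  1  0  1  2
So g(13) = 2.
Stack B is a plain Nim stack of size 3, so its Grundy value is 3.
For stack C, compute g(0), g(1), … with moves {4, 7}:
g(0) = mex{} = 0
g(1) = mex{} = 0
g(2) = mex{} = 0
g(3) = mex{} = 0
g(4) = mex{0} = 1
g(5) = mex{0} = 1
g(6) = mex{0} = 1
g(7) = mex{0} = 1
g(8) = mex{0,1} = 2
g(9) = mex{0,1} = 2
So g(9) = 2.
By the Sprague-Grundy theorem, the Grundy value of a sum of independent games is the XOR of the component values.
Combined value = 2 XOR 3 XOR 2 = 3.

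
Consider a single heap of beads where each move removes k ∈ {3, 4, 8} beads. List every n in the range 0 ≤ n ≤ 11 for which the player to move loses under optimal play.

Grundy values for subtraction set {3, 4, 8}:
k:     0  1  2  3  4  5  6  7  8  9 10 11
g(k):  0  0  0  1  1  1  2  0  2  3  1  3
The P-positions (g = 0) in 0..11 are 0, 1, 2, 7.

0, 1, 2, 7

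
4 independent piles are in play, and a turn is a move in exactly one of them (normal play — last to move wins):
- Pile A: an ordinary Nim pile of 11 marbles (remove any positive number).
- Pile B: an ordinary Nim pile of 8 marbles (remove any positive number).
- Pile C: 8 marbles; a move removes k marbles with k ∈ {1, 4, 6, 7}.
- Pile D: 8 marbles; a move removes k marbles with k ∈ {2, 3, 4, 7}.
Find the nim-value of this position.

1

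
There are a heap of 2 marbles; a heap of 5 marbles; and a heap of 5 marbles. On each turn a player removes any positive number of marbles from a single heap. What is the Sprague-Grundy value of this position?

Write each in binary and XOR column by column:
  010  (2)
  101  (5)
  101  (5)
  ---
  010  (2)

2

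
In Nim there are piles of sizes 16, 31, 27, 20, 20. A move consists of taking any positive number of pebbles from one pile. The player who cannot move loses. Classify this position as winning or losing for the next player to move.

Bitwise XOR of the heap sizes:
  10000  (16)
  11111  (31)
  11011  (27)
  10100  (20)
  10100  (20)
  -----
  10100  (20)
The nim-sum is 20 ≠ 0, so this is an N-position: the player to move can win.

Winning position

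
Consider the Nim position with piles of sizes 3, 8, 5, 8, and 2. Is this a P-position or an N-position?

N-position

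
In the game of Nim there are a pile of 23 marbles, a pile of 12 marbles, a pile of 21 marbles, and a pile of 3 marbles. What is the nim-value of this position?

13

Bitwise XOR of the heap sizes:
  10111  (23)
  01100  (12)
  10101  (21)
  00011  (3)
  -----
  01101  (13)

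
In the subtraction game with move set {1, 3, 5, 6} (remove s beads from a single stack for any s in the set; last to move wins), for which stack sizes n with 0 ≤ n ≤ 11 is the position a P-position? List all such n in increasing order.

0, 2, 4, 11

Build the Grundy sequence with g(k) = mex{g(k−s) : s ∈ {1, 3, 5, 6}, s ≤ k}:
k:     0  1  2  3  4  5  6  7  8  9 10 11
g(k):  0  1  0  1  0  1  2  3  2  3  2  0
The P-positions (g = 0) in 0..11 are 0, 2, 4, 11.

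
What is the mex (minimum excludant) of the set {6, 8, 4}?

0 is not in the set, so the mex is 0.

0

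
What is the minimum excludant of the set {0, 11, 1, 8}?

2

The values 0, 1 are all present; 2 is the first non-negative integer missing from the set.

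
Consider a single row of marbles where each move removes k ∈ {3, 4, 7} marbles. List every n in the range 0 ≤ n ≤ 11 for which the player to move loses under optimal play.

0, 1, 2, 10, 11

Grundy values for subtraction set {3, 4, 7}:
g(0) = mex{} = 0
g(1) = mex{} = 0
g(2) = mex{} = 0
g(3) = mex{0} = 1
g(4) = mex{0} = 1
g(5) = mex{0} = 1
g(6) = mex{0,1} = 2
g(7) = mex{0,1} = 2
g(8) = mex{0,1} = 2
g(9) = mex{0,1,2} = 3
g(10) = mex{1,2} = 0
g(11) = mex{1,2} = 0
The P-positions (g = 0) in 0..11 are 0, 1, 2, 10, 11.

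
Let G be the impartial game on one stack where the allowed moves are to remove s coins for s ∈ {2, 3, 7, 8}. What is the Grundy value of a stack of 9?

Grundy values for subtraction set {2, 3, 7, 8}:
g(0) = mex{} = 0
g(1) = mex{} = 0
g(2) = mex{0} = 1
g(3) = mex{0} = 1
g(4) = mex{0,1} = 2
g(5) = mex{1} = 0
g(6) = mex{1,2} = 0
g(7) = mex{0,2} = 1
g(8) = mex{0} = 1
g(9) = mex{0,1} = 2
So g(9) = 2.

2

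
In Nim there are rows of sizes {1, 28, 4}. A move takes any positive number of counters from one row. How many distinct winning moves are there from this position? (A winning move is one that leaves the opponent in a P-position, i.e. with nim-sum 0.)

1

Write each in binary and XOR column by column:
  00001  (1)
  11100  (28)
  00100  (4)
  -----
  11001  (25)
The overall nim-sum is X = 25. A row of size p has a winning move iff p XOR X < p (reduce it to p XOR X).
  1: 1 XOR 25 = 24 ≥ 1 — no move.
  28: 28 XOR 25 = 5 < 28 — winning move (to 5).
  4: 4 XOR 25 = 29 ≥ 4 — no move.
That gives 1 winning move.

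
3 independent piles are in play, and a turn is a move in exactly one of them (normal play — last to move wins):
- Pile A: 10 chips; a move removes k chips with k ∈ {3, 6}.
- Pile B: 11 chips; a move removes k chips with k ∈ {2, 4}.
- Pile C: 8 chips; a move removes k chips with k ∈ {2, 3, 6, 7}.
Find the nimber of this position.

Build the Grundy sequence for pile A with g(k) = mex{g(k−s) : s ∈ {3, 6}, s ≤ k}:
k:     0  1  2  3  4  5  6  7  8  9 10
g(k):  0  0  0  1  1  1  2  2  2  0  0
So g(10) = 0.
Grundy values for pile B (subtraction set {2, 4}):
g(0) = mex{} = 0
g(1) = mex{} = 0
g(2) = mex{0} = 1
g(3) = mex{0} = 1
g(4) = mex{0,1} = 2
g(5) = mex{0,1} = 2
g(6) = mex{1,2} = 0
g(7) = mex{1,2} = 0
g(8) = mex{0,2} = 1
g(9) = mex{0,2} = 1
g(10) = mex{0,1} = 2
g(11) = mex{0,1} = 2
So g(11) = 2.
Grundy values for pile C (subtraction set {2, 3, 6, 7}):
g(0) = mex{} = 0
g(1) = mex{} = 0
g(2) = mex{0} = 1
g(3) = mex{0} = 1
g(4) = mex{0,1} = 2
g(5) = mex{1} = 0
g(6) = mex{0,1,2} = 3
g(7) = mex{0,2} = 1
g(8) = mex{0,1,3} = 2
So g(8) = 2.
By the Sprague-Grundy theorem, the Grundy value of a sum of independent games is the XOR of the component values.
Combined value = 0 XOR 2 XOR 2 = 0.

0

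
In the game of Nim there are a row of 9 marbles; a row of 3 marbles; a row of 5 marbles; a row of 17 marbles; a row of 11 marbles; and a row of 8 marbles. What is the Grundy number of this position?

29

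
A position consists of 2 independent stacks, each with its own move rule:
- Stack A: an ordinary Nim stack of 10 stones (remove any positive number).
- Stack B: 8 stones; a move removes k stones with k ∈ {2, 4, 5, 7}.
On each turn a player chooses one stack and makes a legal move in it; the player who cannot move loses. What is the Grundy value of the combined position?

Stack A is a plain Nim stack of size 10, so its Grundy value is 10.
Build the Grundy sequence for stack B with g(k) = mex{g(k−s) : s ∈ {2, 4, 5, 7}, s ≤ k}:
k:     0  1  2  3  4  5  6  7  8
g(k):  0  0  1  1  2  2  3  3  4
So g(8) = 4.
The value of a disjunctive sum is the nim-sum of the parts.
Combined value = 10 XOR 4 = 14.

14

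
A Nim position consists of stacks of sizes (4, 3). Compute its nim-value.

Nim-sum: 4 XOR 3 = 7.

7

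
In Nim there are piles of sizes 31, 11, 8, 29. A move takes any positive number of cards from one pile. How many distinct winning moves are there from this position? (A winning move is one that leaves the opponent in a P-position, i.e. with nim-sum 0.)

Compute the nim-sum pairwise:
31 ⊕ 11 = 20
20 ⊕ 8 = 28
28 ⊕ 29 = 1
The overall nim-sum is X = 1. A pile of size p has a winning move iff p XOR X < p (reduce it to p XOR X).
  31: 31 XOR 1 = 30 < 31 — winning move (to 30).
  11: 11 XOR 1 = 10 < 11 — winning move (to 10).
  8: 8 XOR 1 = 9 ≥ 8 — no move.
  29: 29 XOR 1 = 28 < 29 — winning move (to 28).
That gives 3 winning moves.

3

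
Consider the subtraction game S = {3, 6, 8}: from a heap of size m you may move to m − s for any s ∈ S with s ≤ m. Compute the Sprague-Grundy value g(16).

Build the Grundy sequence with g(k) = mex{g(k−s) : s ∈ {3, 6, 8}, s ≤ k}:
k:     0  1  2  3  4  5  6  7  8  9 10 11 12 13 14 15 16
g(k):  0  0  0  1  1  1  2  2  2  3  3  0  0  0  1  1  1
So g(16) = 1.

1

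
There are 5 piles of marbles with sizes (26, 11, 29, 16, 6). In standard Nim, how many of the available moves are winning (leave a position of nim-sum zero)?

3

Compute the nim-sum pairwise:
26 XOR 11 = 17
17 XOR 29 = 12
12 XOR 16 = 28
28 XOR 6 = 26
The overall nim-sum is X = 26. A pile of size p has a winning move iff p XOR X < p (reduce it to p XOR X).
  26: 26 XOR 26 = 0 < 26 — winning move (to 0).
  11: 11 XOR 26 = 17 ≥ 11 — no move.
  29: 29 XOR 26 = 7 < 29 — winning move (to 7).
  16: 16 XOR 26 = 10 < 16 — winning move (to 10).
  6: 6 XOR 26 = 28 ≥ 6 — no move.
That gives 3 winning moves.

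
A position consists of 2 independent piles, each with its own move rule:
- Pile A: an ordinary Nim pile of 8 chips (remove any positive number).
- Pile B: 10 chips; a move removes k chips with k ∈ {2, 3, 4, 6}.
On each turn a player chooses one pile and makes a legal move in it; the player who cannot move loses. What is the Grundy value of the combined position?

9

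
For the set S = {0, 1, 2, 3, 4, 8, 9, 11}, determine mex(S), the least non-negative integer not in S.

The values 0, 1, 2, 3, 4 are all present; 5 is the first non-negative integer missing from the set.

5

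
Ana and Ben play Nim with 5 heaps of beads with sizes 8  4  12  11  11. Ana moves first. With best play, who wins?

Ben wins

Bitwise XOR of the heap sizes:
  1000  (8)
  0100  (4)
  1100  (12)
  1011  (11)
  1011  (11)
  ----
  0000  (0)
The nim-sum is 0, so this is a P-position: the player to move is in a losing position under optimal play; Ana is about to move from it and so loses — Ben wins.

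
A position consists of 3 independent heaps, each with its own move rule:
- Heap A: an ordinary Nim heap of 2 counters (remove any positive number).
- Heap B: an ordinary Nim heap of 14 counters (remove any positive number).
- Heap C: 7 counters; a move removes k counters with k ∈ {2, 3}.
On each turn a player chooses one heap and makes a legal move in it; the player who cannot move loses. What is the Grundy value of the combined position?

Heap A is a plain Nim heap of size 2, so its Grundy value is 2.
Heap B is a plain Nim heap of size 14, so its Grundy value is 14.
For heap C, compute g(0), g(1), … with moves {2, 3}:
g(0) = mex{} = 0
g(1) = mex{} = 0
g(2) = mex{0} = 1
g(3) = mex{0} = 1
g(4) = mex{0,1} = 2
g(5) = mex{1} = 0
g(6) = mex{1,2} = 0
g(7) = mex{0,2} = 1
So g(7) = 1.
By the Sprague-Grundy theorem, the Grundy value of a sum of independent games is the XOR of the component values.
Combined value = 2 XOR 14 XOR 1 = 13.

13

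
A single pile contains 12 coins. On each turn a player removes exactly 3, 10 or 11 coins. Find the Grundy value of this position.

Grundy values for subtraction set {3, 10, 11}:
g(0) = mex{} = 0
g(1) = mex{} = 0
g(2) = mex{} = 0
g(3) = mex{0} = 1
g(4) = mex{0} = 1
g(5) = mex{0} = 1
g(6) = mex{1} = 0
g(7) = mex{1} = 0
g(8) = mex{1} = 0
g(9) = mex{0} = 1
g(10) = mex{0} = 1
g(11) = mex{0} = 1
g(12) = mex{0,1} = 2
So g(12) = 2.

2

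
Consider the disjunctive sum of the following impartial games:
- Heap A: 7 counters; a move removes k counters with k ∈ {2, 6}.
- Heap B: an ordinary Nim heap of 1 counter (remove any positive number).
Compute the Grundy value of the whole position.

For heap A, compute g(0), g(1), … with moves {2, 6}:
k:     0  1  2  3  4  5  6  7
g(k):  0  0  1  1  0  0  1  1
So g(7) = 1.
Heap B is a plain Nim heap of size 1, so its Grundy value is 1.
The value of a disjunctive sum is the nim-sum of the parts.
Combined value = 1 XOR 1 = 0.

0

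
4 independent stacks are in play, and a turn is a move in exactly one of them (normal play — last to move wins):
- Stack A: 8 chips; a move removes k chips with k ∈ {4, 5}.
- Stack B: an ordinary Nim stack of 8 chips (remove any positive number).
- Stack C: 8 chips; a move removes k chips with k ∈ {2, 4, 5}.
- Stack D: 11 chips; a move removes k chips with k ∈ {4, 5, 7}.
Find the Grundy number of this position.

10

Grundy values for stack A (subtraction set {4, 5}):
g(0) = mex{} = 0
g(1) = mex{} = 0
g(2) = mex{} = 0
g(3) = mex{} = 0
g(4) = mex{0} = 1
g(5) = mex{0} = 1
g(6) = mex{0} = 1
g(7) = mex{0} = 1
g(8) = mex{0,1} = 2
So g(8) = 2.
Stack B is a plain Nim stack of size 8, so its Grundy value is 8.
For stack C, compute g(0), g(1), … with moves {2, 4, 5}:
k:     0  1  2  3  4  5  6  7  8
g(k):  0  0  1  1  2  2  3  0  0
So g(8) = 0.
Build the Grundy sequence for stack D with g(k) = mex{g(k−s) : s ∈ {4, 5, 7}, s ≤ k}:
g(0) = mex{} = 0
g(1) = mex{} = 0
g(2) = mex{} = 0
g(3) = mex{} = 0
g(4) = mex{0} = 1
g(5) = mex{0} = 1
g(6) = mex{0} = 1
g(7) = mex{0} = 1
g(8) = mex{0,1} = 2
g(9) = mex{0,1} = 2
g(10) = mex{0,1} = 2
g(11) = mex{1} = 0
So g(11) = 0.
The value of a disjunctive sum is the nim-sum of the parts.
Combined value = 2 XOR 8 XOR 0 XOR 0 = 10.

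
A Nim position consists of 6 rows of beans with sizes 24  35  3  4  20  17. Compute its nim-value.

Nim-sum: 24 XOR 35 XOR 3 XOR 4 XOR 20 XOR 17 = 57.

57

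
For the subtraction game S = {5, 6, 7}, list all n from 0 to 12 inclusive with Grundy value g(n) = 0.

0, 1, 2, 3, 4, 12

Build the Grundy sequence with g(k) = mex{g(k−s) : s ∈ {5, 6, 7}, s ≤ k}:
g(0) = mex{} = 0
g(1) = mex{} = 0
g(2) = mex{} = 0
g(3) = mex{} = 0
g(4) = mex{} = 0
g(5) = mex{0} = 1
g(6) = mex{0} = 1
g(7) = mex{0} = 1
g(8) = mex{0} = 1
g(9) = mex{0} = 1
g(10) = mex{0,1} = 2
g(11) = mex{0,1} = 2
g(12) = mex{1} = 0
The P-positions (g = 0) in 0..12 are 0, 1, 2, 3, 4, 12.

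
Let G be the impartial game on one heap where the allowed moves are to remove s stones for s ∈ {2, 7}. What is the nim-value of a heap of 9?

Build the Grundy sequence with g(k) = mex{g(k−s) : s ∈ {2, 7}, s ≤ k}:
k:     0  1  2  3  4  5  6  7  8  9
g(k):  0  0  1  1  0  0  1  1  2  0
So g(9) = 0.

0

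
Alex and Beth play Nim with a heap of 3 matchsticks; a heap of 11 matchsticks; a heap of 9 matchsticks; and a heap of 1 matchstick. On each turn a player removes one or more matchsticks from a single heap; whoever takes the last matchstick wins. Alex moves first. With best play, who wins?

Bitwise XOR of the heap sizes:
  0011  (3)
  1011  (11)
  1001  (9)
  0001  (1)
  ----
  0000  (0)
The nim-sum is 0, so this is a P-position: the player to move is in a losing position under optimal play; Alex is about to move from it and so loses — Beth wins.

Beth wins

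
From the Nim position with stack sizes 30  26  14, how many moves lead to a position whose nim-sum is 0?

3

Nim-sum: 30 ^ 26 ^ 14 = 10.
The overall nim-sum is X = 10. A stack of size p has a winning move iff p XOR X < p (reduce it to p XOR X).
  30: 30 XOR 10 = 20 < 30 — winning move (to 20).
  26: 26 XOR 10 = 16 < 26 — winning move (to 16).
  14: 14 XOR 10 = 4 < 14 — winning move (to 4).
That gives 3 winning moves.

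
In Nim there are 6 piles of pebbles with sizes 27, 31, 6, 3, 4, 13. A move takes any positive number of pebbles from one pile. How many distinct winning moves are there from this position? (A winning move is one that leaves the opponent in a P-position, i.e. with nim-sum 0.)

Nim-sum: 27 ⊕ 31 ⊕ 6 ⊕ 3 ⊕ 4 ⊕ 13 = 8.
The overall nim-sum is X = 8. A pile of size p has a winning move iff p XOR X < p (reduce it to p XOR X).
  27: 27 XOR 8 = 19 < 27 — winning move (to 19).
  31: 31 XOR 8 = 23 < 31 — winning move (to 23).
  6: 6 XOR 8 = 14 ≥ 6 — no move.
  3: 3 XOR 8 = 11 ≥ 3 — no move.
  4: 4 XOR 8 = 12 ≥ 4 — no move.
  13: 13 XOR 8 = 5 < 13 — winning move (to 5).
That gives 3 winning moves.

3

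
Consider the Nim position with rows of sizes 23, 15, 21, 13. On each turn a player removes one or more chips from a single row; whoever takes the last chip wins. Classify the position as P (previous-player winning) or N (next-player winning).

Nim-sum: 23 ^ 15 ^ 21 ^ 13 = 0.
The nim-sum is 0, so this is a P-position: the player to move is in a losing position under optimal play.

P-position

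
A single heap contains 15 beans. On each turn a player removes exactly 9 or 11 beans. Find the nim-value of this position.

1

Compute g(0), g(1), … for moves {9, 11}:
k:     0  1  2  3  4  5  6  7  8  9 10 11 12 13 14 15
g(k):  0  0  0  0  0  0  0  0  0  1  1  1  1  1  1  1
So g(15) = 1.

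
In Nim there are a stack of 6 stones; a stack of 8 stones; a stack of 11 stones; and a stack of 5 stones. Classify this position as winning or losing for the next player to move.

Losing position

Compute the nim-sum pairwise:
6 XOR 8 = 14
14 XOR 11 = 5
5 XOR 5 = 0
The nim-sum is 0, so this is a P-position: the player to move is in a losing position under optimal play.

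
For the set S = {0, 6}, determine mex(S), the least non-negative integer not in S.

0 is in the set but 1 is not, so the mex is 1.

1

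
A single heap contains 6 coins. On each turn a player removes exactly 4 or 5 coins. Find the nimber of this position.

Build the Grundy sequence with g(k) = mex{g(k−s) : s ∈ {4, 5}, s ≤ k}:
k:     0  1  2  3  4  5  6
g(k):  0  0  0  0  1  1  1
So g(6) = 1.

1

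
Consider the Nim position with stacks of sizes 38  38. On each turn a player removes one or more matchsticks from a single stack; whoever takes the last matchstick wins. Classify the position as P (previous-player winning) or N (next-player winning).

P-position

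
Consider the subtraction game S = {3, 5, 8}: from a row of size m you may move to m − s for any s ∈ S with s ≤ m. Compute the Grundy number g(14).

Compute g(0), g(1), … for moves {3, 5, 8}:
g(0) = mex{} = 0
g(1) = mex{} = 0
g(2) = mex{} = 0
g(3) = mex{0} = 1
g(4) = mex{0} = 1
g(5) = mex{0} = 1
g(6) = mex{0,1} = 2
g(7) = mex{0,1} = 2
g(8) = mex{0,1} = 2
g(9) = mex{0,1,2} = 3
g(10) = mex{0,1,2} = 3
g(11) = mex{1,2} = 0
g(12) = mex{1,2,3} = 0
g(13) = mex{1,2,3} = 0
g(14) = mex{0,2,3} = 1
So g(14) = 1.

1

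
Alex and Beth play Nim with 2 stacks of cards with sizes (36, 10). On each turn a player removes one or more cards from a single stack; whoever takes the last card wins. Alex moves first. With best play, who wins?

Nim-sum: 36 ⊕ 10 = 46.
The nim-sum is 46 ≠ 0, so this is an N-position: the player to move can win; Alex has a winning move.

Alex wins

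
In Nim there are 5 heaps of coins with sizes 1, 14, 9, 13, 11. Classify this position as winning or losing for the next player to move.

Losing position

Nim-sum: 1 ⊕ 14 ⊕ 9 ⊕ 13 ⊕ 11 = 0.
The nim-sum is 0, so this is a P-position: the player to move is in a losing position under optimal play.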